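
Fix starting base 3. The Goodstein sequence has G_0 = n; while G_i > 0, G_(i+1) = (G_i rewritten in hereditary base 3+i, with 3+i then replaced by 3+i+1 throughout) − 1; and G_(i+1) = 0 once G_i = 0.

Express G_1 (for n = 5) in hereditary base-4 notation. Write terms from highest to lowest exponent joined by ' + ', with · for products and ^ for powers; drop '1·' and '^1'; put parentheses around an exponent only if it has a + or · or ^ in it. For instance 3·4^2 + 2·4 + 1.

4 + 1

base 3: 5 = 3 + 2; at 4: 4 + 2 = 6; next = 5
base 4: 5 = 4 + 1; at 5: 5 + 1 = 6; next = 5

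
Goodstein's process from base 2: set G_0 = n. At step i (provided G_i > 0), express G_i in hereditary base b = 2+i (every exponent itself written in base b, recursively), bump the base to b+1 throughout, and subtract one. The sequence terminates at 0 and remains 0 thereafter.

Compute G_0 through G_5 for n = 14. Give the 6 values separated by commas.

14, 110, 1281, 18750, 326591, 5862840

14 —HB2→ 2^(2 + 1) + 2^2 + 2 —bump→ 3^(3 + 1) + 3^3 + 3 = 111 —(−1)→ 110
110 —HB3→ 3^(3 + 1) + 3^3 + 2 —bump→ 4^(4 + 1) + 4^4 + 2 = 1282 —(−1)→ 1281
1281 —HB4→ 4^(4 + 1) + 4^4 + 1 —bump→ 5^(5 + 1) + 5^5 + 1 = 18751 —(−1)→ 18750
18750 —HB5→ 5^(5 + 1) + 5^5 —bump→ 6^(6 + 1) + 6^6 = 326592 —(−1)→ 326591
326591 —HB6→ 6^(6 + 1) + 5·6^5 + 5·6^4 + 5·6^3 + 5·6^2 + 5·6 + 5 —bump→ 7^(7 + 1) + 5·7^5 + 5·7^4 + 5·7^3 + 5·7^2 + 5·7 + 5 = 5862841 —(−1)→ 5862840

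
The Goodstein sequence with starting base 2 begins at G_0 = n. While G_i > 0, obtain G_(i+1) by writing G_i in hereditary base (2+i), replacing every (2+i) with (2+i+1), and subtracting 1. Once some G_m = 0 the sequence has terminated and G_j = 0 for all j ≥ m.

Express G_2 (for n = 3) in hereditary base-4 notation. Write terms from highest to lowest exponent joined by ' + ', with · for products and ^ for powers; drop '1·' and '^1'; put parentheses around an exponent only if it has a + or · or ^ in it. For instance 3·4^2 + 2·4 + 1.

3

3 —HB2→ 2 + 1 —bump→ 3 + 1 = 4 —(−1)→ 3
3 —HB3→ 3 —bump→ 4 = 4 —(−1)→ 3
3 —HB4→ 3 —bump→ 3 = 3 —(−1)→ 2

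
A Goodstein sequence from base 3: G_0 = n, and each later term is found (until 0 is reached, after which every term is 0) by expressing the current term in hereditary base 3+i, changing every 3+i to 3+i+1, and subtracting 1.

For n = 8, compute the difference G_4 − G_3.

base 3: 8 = 2·3 + 2; at 4: 2·4 + 2 = 10; next = 9
base 4: 9 = 2·4 + 1; at 5: 2·5 + 1 = 11; next = 10
base 5: 10 = 2·5; at 6: 2·6 = 12; next = 11
base 6: 11 = 6 + 5; at 7: 7 + 5 = 12; next = 11

0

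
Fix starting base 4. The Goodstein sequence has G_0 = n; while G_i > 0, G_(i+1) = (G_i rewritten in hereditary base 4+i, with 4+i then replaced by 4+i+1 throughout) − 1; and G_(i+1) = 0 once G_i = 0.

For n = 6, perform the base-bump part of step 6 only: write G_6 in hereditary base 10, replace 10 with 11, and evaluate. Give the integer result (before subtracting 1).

3

base 4: 6 = 4 + 2; at 5: 5 + 2 = 7; next = 6
base 5: 6 = 5 + 1; at 6: 6 + 1 = 7; next = 6
base 6: 6 = 6; at 7: 7 = 7; next = 6
base 7: 6 = 6; at 8: 6 = 6; next = 5
base 8: 5 = 5; at 9: 5 = 5; next = 4
base 9: 4 = 4; at 10: 4 = 4; next = 3
base 10: 3 = 3; at 11: 3 = 3; next = 2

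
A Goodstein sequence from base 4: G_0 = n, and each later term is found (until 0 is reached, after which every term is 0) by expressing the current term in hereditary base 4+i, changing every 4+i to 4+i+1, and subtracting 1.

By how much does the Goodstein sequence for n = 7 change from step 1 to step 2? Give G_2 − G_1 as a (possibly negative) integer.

i=0: 7 = 4 + 3 (b=4); 4→5: 5 + 3 = 8; 8−1 = 7
i=1: 7 = 5 + 2 (b=5); 5→6: 6 + 2 = 8; 8−1 = 7

0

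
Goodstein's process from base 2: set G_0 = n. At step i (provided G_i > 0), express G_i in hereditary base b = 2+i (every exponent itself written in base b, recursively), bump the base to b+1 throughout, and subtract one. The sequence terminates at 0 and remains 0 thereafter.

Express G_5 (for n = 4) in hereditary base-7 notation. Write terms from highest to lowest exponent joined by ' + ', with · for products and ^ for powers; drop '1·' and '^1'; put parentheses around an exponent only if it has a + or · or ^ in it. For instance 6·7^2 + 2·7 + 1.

2·7^2 + 7 + 4

base 2: 4 = 2^2; at 3: 3^3 = 27; next = 26
base 3: 26 = 2·3^2 + 2·3 + 2; at 4: 2·4^2 + 2·4 + 2 = 42; next = 41
base 4: 41 = 2·4^2 + 2·4 + 1; at 5: 2·5^2 + 2·5 + 1 = 61; next = 60
base 5: 60 = 2·5^2 + 2·5; at 6: 2·6^2 + 2·6 = 84; next = 83
base 6: 83 = 2·6^2 + 6 + 5; at 7: 2·7^2 + 7 + 5 = 110; next = 109
base 7: 109 = 2·7^2 + 7 + 4; at 8: 2·8^2 + 8 + 4 = 140; next = 139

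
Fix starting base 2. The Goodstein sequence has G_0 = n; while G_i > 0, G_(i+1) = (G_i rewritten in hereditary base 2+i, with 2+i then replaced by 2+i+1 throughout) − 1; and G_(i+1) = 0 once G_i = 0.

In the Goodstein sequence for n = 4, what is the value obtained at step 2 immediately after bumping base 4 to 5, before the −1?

i=0: 4 = 2^2 (b=2); 2→3: 3^3 = 27; 27−1 = 26
i=1: 26 = 2·3^2 + 2·3 + 2 (b=3); 3→4: 2·4^2 + 2·4 + 2 = 42; 42−1 = 41
i=2: 41 = 2·4^2 + 2·4 + 1 (b=4); 4→5: 2·5^2 + 2·5 + 1 = 61; 61−1 = 60

61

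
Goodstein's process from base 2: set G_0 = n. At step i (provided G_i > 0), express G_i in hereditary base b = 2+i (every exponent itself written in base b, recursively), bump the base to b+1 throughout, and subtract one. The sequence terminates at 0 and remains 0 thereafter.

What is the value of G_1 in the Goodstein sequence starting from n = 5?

(0) 5|_2 = 2^2 + 1 ↦ 3^3 + 1|_3 = 28 ⇒ 27
(1) 27|_3 = 3^3 ↦ 4^4|_4 = 256 ⇒ 255

27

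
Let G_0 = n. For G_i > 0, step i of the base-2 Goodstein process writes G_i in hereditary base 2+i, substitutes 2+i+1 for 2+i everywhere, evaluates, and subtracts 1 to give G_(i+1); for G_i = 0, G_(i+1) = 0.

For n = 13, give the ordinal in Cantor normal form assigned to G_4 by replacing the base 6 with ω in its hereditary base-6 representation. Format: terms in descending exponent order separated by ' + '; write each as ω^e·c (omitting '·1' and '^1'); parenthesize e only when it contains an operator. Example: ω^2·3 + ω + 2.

G_0=13  [base 2] 2^(2 + 1) + 2^2 + 1  →[2↦3]→  3^(3 + 1) + 3^3 + 1 = 109  −1 ⇒ G_1=108
G_1=108  [base 3] 3^(3 + 1) + 3^3  →[3↦4]→  4^(4 + 1) + 4^4 = 1280  −1 ⇒ G_2=1279
G_2=1279  [base 4] 4^(4 + 1) + 3·4^3 + 3·4^2 + 3·4 + 3  →[4↦5]→  5^(5 + 1) + 3·5^3 + 3·5^2 + 3·5 + 3 = 16093  −1 ⇒ G_3=16092
G_3=16092  [base 5] 5^(5 + 1) + 3·5^3 + 3·5^2 + 3·5 + 2  →[5↦6]→  6^(6 + 1) + 3·6^3 + 3·6^2 + 3·6 + 2 = 280712  −1 ⇒ G_4=280711

ω^(ω + 1) + ω^3·3 + ω^2·3 + ω·3 + 1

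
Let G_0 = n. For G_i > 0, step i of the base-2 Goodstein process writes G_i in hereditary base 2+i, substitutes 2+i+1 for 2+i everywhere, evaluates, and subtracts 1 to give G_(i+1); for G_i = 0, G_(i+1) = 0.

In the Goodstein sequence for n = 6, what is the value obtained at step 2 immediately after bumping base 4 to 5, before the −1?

G_0=6  [base 2] 2^2 + 2  →[2↦3]→  3^3 + 3 = 30  −1 ⇒ G_1=29
G_1=29  [base 3] 3^3 + 2  →[3↦4]→  4^4 + 2 = 258  −1 ⇒ G_2=257
G_2=257  [base 4] 4^4 + 1  →[4↦5]→  5^5 + 1 = 3126  −1 ⇒ G_3=3125

3126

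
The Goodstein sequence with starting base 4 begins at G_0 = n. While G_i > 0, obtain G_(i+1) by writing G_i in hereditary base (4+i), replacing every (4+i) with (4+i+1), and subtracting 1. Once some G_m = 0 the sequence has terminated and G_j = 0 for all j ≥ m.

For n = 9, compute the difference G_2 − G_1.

1

G_0=9  [base 4] 2·4 + 1  →[4↦5]→  2·5 + 1 = 11  −1 ⇒ G_1=10
G_1=10  [base 5] 2·5  →[5↦6]→  2·6 = 12  −1 ⇒ G_2=11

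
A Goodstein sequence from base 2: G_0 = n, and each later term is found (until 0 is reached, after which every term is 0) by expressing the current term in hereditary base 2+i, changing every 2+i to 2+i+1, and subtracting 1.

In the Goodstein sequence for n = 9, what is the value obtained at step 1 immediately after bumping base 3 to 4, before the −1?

1024

base 2: 9 = 2^(2 + 1) + 1; at 3: 3^(3 + 1) + 1 = 82; next = 81
base 3: 81 = 3^(3 + 1); at 4: 4^(4 + 1) = 1024; next = 1023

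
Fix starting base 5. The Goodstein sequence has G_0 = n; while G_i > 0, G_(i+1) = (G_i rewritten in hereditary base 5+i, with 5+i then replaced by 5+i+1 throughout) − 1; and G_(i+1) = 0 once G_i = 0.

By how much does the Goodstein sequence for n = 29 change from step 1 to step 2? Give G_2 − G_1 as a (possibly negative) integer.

12

G_0=29  [base 5] 5^2 + 4  →[5↦6]→  6^2 + 4 = 40  −1 ⇒ G_1=39
G_1=39  [base 6] 6^2 + 3  →[6↦7]→  7^2 + 3 = 52  −1 ⇒ G_2=51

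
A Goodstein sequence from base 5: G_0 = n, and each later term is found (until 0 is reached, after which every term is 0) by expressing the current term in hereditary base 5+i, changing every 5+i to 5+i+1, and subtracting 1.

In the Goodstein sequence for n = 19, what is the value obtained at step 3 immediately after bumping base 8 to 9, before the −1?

28

(0) 19|_5 = 3·5 + 4 ↦ 3·6 + 4|_6 = 22 ⇒ 21
(1) 21|_6 = 3·6 + 3 ↦ 3·7 + 3|_7 = 24 ⇒ 23
(2) 23|_7 = 3·7 + 2 ↦ 3·8 + 2|_8 = 26 ⇒ 25
(3) 25|_8 = 3·8 + 1 ↦ 3·9 + 1|_9 = 28 ⇒ 27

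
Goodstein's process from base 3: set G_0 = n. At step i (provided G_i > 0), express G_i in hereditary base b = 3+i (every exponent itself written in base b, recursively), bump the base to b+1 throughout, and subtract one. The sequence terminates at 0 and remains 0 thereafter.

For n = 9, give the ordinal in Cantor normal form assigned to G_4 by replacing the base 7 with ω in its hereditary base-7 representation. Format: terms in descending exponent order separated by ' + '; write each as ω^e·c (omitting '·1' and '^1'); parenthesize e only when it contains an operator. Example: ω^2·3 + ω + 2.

G_0=9  [base 3] 3^2  →[3↦4]→  4^2 = 16  −1 ⇒ G_1=15
G_1=15  [base 4] 3·4 + 3  →[4↦5]→  3·5 + 3 = 18  −1 ⇒ G_2=17
G_2=17  [base 5] 3·5 + 2  →[5↦6]→  3·6 + 2 = 20  −1 ⇒ G_3=19
G_3=19  [base 6] 3·6 + 1  →[6↦7]→  3·7 + 1 = 22  −1 ⇒ G_4=21
G_4=21  [base 7] 3·7  →[7↦8]→  3·8 = 24  −1 ⇒ G_5=23

ω·3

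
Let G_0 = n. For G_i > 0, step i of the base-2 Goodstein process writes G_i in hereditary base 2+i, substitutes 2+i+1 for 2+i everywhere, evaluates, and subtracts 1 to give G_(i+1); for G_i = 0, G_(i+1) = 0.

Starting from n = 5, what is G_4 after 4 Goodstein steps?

775

i=0: 5 = 2^2 + 1 (b=2); 2→3: 3^3 + 1 = 28; 28−1 = 27
i=1: 27 = 3^3 (b=3); 3→4: 4^4 = 256; 256−1 = 255
i=2: 255 = 3·4^3 + 3·4^2 + 3·4 + 3 (b=4); 4→5: 3·5^3 + 3·5^2 + 3·5 + 3 = 468; 468−1 = 467
i=3: 467 = 3·5^3 + 3·5^2 + 3·5 + 2 (b=5); 5→6: 3·6^3 + 3·6^2 + 3·6 + 2 = 776; 776−1 = 775
i=4: 775 = 3·6^3 + 3·6^2 + 3·6 + 1 (b=6); 6→7: 3·7^3 + 3·7^2 + 3·7 + 1 = 1198; 1198−1 = 1197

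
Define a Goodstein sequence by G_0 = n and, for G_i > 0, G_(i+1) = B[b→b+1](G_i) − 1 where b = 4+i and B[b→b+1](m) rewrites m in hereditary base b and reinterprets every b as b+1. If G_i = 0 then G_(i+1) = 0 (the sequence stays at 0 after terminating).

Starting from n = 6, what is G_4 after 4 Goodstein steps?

5

step 0: 6 = 4 + 2; sub 5 for 4: 5 + 2; = 7; G_1 = 7−1 = 6
step 1: 6 = 5 + 1; sub 6 for 5: 6 + 1; = 7; G_2 = 7−1 = 6
step 2: 6 = 6; sub 7 for 6: 7; = 7; G_3 = 7−1 = 6
step 3: 6 = 6; sub 8 for 7: 6; = 6; G_4 = 6−1 = 5
step 4: 5 = 5; sub 9 for 8: 5; = 5; G_5 = 5−1 = 4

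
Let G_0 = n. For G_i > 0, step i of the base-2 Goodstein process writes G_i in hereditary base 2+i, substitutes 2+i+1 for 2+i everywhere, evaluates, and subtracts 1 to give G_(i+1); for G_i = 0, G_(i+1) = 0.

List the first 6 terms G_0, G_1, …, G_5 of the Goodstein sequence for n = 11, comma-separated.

11, 84, 1027, 15627, 279937, 5764801

step 0: 11 = 2^(2 + 1) + 2 + 1; sub 3 for 2: 3^(3 + 1) + 3 + 1; = 85; G_1 = 85−1 = 84
step 1: 84 = 3^(3 + 1) + 3; sub 4 for 3: 4^(4 + 1) + 4; = 1028; G_2 = 1028−1 = 1027
step 2: 1027 = 4^(4 + 1) + 3; sub 5 for 4: 5^(5 + 1) + 3; = 15628; G_3 = 15628−1 = 15627
step 3: 15627 = 5^(5 + 1) + 2; sub 6 for 5: 6^(6 + 1) + 2; = 279938; G_4 = 279938−1 = 279937
step 4: 279937 = 6^(6 + 1) + 1; sub 7 for 6: 7^(7 + 1) + 1; = 5764802; G_5 = 5764802−1 = 5764801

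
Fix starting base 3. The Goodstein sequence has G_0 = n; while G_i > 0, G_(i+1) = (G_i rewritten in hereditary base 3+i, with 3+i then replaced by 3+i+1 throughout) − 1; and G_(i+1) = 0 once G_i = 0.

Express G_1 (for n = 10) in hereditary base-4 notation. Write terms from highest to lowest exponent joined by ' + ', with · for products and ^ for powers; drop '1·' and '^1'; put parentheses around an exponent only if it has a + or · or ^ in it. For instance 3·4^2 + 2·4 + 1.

10 —HB3→ 3^2 + 1 —bump→ 4^2 + 1 = 17 —(−1)→ 16
16 —HB4→ 4^2 —bump→ 5^2 = 25 —(−1)→ 24

4^2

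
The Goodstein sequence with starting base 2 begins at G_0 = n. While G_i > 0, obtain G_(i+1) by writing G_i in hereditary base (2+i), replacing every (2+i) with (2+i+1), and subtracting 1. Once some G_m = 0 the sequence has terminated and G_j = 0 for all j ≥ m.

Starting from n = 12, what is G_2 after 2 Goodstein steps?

1065

(0) 12|_2 = 2^(2 + 1) + 2^2 ↦ 3^(3 + 1) + 3^3|_3 = 108 ⇒ 107
(1) 107|_3 = 3^(3 + 1) + 2·3^2 + 2·3 + 2 ↦ 4^(4 + 1) + 2·4^2 + 2·4 + 2|_4 = 1066 ⇒ 1065
(2) 1065|_4 = 4^(4 + 1) + 2·4^2 + 2·4 + 1 ↦ 5^(5 + 1) + 2·5^2 + 2·5 + 1|_5 = 15686 ⇒ 15685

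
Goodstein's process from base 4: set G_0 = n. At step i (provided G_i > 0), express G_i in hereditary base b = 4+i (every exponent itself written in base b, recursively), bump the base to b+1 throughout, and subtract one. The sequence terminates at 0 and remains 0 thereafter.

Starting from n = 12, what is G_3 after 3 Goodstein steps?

16

G_0=12  [base 4] 3·4  →[4↦5]→  3·5 = 15  −1 ⇒ G_1=14
G_1=14  [base 5] 2·5 + 4  →[5↦6]→  2·6 + 4 = 16  −1 ⇒ G_2=15
G_2=15  [base 6] 2·6 + 3  →[6↦7]→  2·7 + 3 = 17  −1 ⇒ G_3=16
G_3=16  [base 7] 2·7 + 2  →[7↦8]→  2·8 + 2 = 18  −1 ⇒ G_4=17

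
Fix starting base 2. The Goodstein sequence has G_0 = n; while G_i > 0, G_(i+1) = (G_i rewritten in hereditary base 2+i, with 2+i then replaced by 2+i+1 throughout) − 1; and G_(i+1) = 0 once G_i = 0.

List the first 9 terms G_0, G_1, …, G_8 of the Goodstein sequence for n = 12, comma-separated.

12 —HB2→ 2^(2 + 1) + 2^2 —bump→ 3^(3 + 1) + 3^3 = 108 —(−1)→ 107
107 —HB3→ 3^(3 + 1) + 2·3^2 + 2·3 + 2 —bump→ 4^(4 + 1) + 2·4^2 + 2·4 + 2 = 1066 —(−1)→ 1065
1065 —HB4→ 4^(4 + 1) + 2·4^2 + 2·4 + 1 —bump→ 5^(5 + 1) + 2·5^2 + 2·5 + 1 = 15686 —(−1)→ 15685
15685 —HB5→ 5^(5 + 1) + 2·5^2 + 2·5 —bump→ 6^(6 + 1) + 2·6^2 + 2·6 = 280020 —(−1)→ 280019
280019 —HB6→ 6^(6 + 1) + 2·6^2 + 6 + 5 —bump→ 7^(7 + 1) + 2·7^2 + 7 + 5 = 5764911 —(−1)→ 5764910
5764910 —HB7→ 7^(7 + 1) + 2·7^2 + 7 + 4 —bump→ 8^(8 + 1) + 2·8^2 + 8 + 4 = 134217868 —(−1)→ 134217867
134217867 —HB8→ 8^(8 + 1) + 2·8^2 + 8 + 3 —bump→ 9^(9 + 1) + 2·9^2 + 9 + 3 = 3486784575 —(−1)→ 3486784574
3486784574 —HB9→ 9^(9 + 1) + 2·9^2 + 9 + 2 —bump→ 10^(10 + 1) + 2·10^2 + 10 + 2 = 100000000212 —(−1)→ 100000000211

12, 107, 1065, 15685, 280019, 5764910, 134217867, 3486784574, 100000000211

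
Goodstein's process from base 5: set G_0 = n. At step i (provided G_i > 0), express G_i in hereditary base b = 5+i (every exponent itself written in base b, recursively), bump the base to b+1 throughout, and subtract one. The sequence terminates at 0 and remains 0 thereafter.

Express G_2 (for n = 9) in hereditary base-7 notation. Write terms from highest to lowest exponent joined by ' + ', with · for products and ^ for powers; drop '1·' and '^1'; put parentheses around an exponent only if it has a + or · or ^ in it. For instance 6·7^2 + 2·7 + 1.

i=0: 9 = 5 + 4 (b=5); 5→6: 6 + 4 = 10; 10−1 = 9
i=1: 9 = 6 + 3 (b=6); 6→7: 7 + 3 = 10; 10−1 = 9
i=2: 9 = 7 + 2 (b=7); 7→8: 8 + 2 = 10; 10−1 = 9

7 + 2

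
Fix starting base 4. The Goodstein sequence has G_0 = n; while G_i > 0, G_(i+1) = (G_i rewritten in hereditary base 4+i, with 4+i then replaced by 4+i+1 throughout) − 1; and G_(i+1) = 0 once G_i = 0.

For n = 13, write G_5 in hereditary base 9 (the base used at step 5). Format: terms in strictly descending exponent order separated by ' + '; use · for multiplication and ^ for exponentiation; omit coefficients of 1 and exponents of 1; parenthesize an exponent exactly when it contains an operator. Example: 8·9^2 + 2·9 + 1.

2·9 + 2

base 4: 13 = 3·4 + 1; at 5: 3·5 + 1 = 16; next = 15
base 5: 15 = 3·5; at 6: 3·6 = 18; next = 17
base 6: 17 = 2·6 + 5; at 7: 2·7 + 5 = 19; next = 18
base 7: 18 = 2·7 + 4; at 8: 2·8 + 4 = 20; next = 19
base 8: 19 = 2·8 + 3; at 9: 2·9 + 3 = 21; next = 20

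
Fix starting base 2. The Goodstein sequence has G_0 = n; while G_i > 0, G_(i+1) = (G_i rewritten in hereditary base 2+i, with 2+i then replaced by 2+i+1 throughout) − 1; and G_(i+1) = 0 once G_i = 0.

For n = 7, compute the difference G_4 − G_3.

43530

G_0=7  [base 2] 2^2 + 2 + 1  →[2↦3]→  3^3 + 3 + 1 = 31  −1 ⇒ G_1=30
G_1=30  [base 3] 3^3 + 3  →[3↦4]→  4^4 + 4 = 260  −1 ⇒ G_2=259
G_2=259  [base 4] 4^4 + 3  →[4↦5]→  5^5 + 3 = 3128  −1 ⇒ G_3=3127
G_3=3127  [base 5] 5^5 + 2  →[5↦6]→  6^6 + 2 = 46658  −1 ⇒ G_4=46657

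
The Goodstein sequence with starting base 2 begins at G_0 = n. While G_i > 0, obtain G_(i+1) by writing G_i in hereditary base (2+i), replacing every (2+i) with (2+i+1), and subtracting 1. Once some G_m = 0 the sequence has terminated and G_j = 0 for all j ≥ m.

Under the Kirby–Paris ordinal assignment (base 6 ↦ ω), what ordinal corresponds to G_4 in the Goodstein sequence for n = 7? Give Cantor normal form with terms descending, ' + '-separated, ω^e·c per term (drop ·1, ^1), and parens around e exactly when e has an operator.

[0] 7 ≡ 2^2 + 2 + 1 (base 2). Lift 3: 31. −1: 30.
[1] 30 ≡ 3^3 + 3 (base 3). Lift 4: 260. −1: 259.
[2] 259 ≡ 4^4 + 3 (base 4). Lift 5: 3128. −1: 3127.
[3] 3127 ≡ 5^5 + 2 (base 5). Lift 6: 46658. −1: 46657.
[4] 46657 ≡ 6^6 + 1 (base 6). Lift 7: 823544. −1: 823543.

ω^ω + 1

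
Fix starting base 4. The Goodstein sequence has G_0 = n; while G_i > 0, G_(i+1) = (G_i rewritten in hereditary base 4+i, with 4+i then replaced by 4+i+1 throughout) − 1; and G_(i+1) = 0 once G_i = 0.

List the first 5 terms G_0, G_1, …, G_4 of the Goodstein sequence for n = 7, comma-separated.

7, 7, 7, 7, 7

step 0: 7 = 4 + 3; sub 5 for 4: 5 + 3; = 8; G_1 = 8−1 = 7
step 1: 7 = 5 + 2; sub 6 for 5: 6 + 2; = 8; G_2 = 8−1 = 7
step 2: 7 = 6 + 1; sub 7 for 6: 7 + 1; = 8; G_3 = 8−1 = 7
step 3: 7 = 7; sub 8 for 7: 8; = 8; G_4 = 8−1 = 7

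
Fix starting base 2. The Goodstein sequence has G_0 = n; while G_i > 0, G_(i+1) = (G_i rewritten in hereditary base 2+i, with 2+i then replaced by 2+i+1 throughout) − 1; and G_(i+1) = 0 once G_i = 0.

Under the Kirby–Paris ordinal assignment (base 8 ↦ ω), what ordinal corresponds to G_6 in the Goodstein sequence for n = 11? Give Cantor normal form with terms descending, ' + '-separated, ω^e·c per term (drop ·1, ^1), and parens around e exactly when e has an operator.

ω^ω·7 + ω^7·7 + ω^6·7 + ω^5·7 + ω^4·7 + ω^3·7 + ω^2·7 + ω·7 + 7

[0] 11 ≡ 2^(2 + 1) + 2 + 1 (base 2). Lift 3: 85. −1: 84.
[1] 84 ≡ 3^(3 + 1) + 3 (base 3). Lift 4: 1028. −1: 1027.
[2] 1027 ≡ 4^(4 + 1) + 3 (base 4). Lift 5: 15628. −1: 15627.
[3] 15627 ≡ 5^(5 + 1) + 2 (base 5). Lift 6: 279938. −1: 279937.
[4] 279937 ≡ 6^(6 + 1) + 1 (base 6). Lift 7: 5764802. −1: 5764801.
[5] 5764801 ≡ 7^(7 + 1) (base 7). Lift 8: 134217728. −1: 134217727.
[6] 134217727 ≡ 7·8^8 + 7·8^7 + 7·8^6 + 7·8^5 + 7·8^4 + 7·8^3 + 7·8^2 + 7·8 + 7 (base 8). Lift 9: 2749609303. −1: 2749609302.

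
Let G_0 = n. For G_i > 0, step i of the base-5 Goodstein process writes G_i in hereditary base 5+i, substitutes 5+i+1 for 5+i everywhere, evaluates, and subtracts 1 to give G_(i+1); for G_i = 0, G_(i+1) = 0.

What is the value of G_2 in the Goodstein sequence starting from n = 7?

7

i=0: 7 = 5 + 2 (b=5); 5→6: 6 + 2 = 8; 8−1 = 7
i=1: 7 = 6 + 1 (b=6); 6→7: 7 + 1 = 8; 8−1 = 7
i=2: 7 = 7 (b=7); 7→8: 8 = 8; 8−1 = 7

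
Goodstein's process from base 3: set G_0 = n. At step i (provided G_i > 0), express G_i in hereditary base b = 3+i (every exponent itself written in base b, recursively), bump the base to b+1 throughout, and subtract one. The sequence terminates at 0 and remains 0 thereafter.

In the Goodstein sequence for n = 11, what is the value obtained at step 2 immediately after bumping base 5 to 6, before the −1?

36

G_0=11  [base 3] 3^2 + 2  →[3↦4]→  4^2 + 2 = 18  −1 ⇒ G_1=17
G_1=17  [base 4] 4^2 + 1  →[4↦5]→  5^2 + 1 = 26  −1 ⇒ G_2=25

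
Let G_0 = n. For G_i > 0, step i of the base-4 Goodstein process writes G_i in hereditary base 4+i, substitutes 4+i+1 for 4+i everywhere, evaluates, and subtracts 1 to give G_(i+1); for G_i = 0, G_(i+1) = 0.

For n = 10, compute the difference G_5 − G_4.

0

[0] 10 ≡ 2·4 + 2 (base 4). Lift 5: 12. −1: 11.
[1] 11 ≡ 2·5 + 1 (base 5). Lift 6: 13. −1: 12.
[2] 12 ≡ 2·6 (base 6). Lift 7: 14. −1: 13.
[3] 13 ≡ 7 + 6 (base 7). Lift 8: 14. −1: 13.
[4] 13 ≡ 8 + 5 (base 8). Lift 9: 14. −1: 13.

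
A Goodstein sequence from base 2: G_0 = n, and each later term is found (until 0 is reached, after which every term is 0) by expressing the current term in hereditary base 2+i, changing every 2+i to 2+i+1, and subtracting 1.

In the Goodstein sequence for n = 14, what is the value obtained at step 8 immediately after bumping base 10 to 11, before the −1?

3138429262497

(0) 14|_2 = 2^(2 + 1) + 2^2 + 2 ↦ 3^(3 + 1) + 3^3 + 3|_3 = 111 ⇒ 110
(1) 110|_3 = 3^(3 + 1) + 3^3 + 2 ↦ 4^(4 + 1) + 4^4 + 2|_4 = 1282 ⇒ 1281
(2) 1281|_4 = 4^(4 + 1) + 4^4 + 1 ↦ 5^(5 + 1) + 5^5 + 1|_5 = 18751 ⇒ 18750
(3) 18750|_5 = 5^(5 + 1) + 5^5 ↦ 6^(6 + 1) + 6^6|_6 = 326592 ⇒ 326591
(4) 326591|_6 = 6^(6 + 1) + 5·6^5 + 5·6^4 + 5·6^3 + 5·6^2 + 5·6 + 5 ↦ 7^(7 + 1) + 5·7^5 + 5·7^4 + 5·7^3 + 5·7^2 + 5·7 + 5|_7 = 5862841 ⇒ 5862840
(5) 5862840|_7 = 7^(7 + 1) + 5·7^5 + 5·7^4 + 5·7^3 + 5·7^2 + 5·7 + 4 ↦ 8^(8 + 1) + 5·8^5 + 5·8^4 + 5·8^3 + 5·8^2 + 5·8 + 4|_8 = 134404972 ⇒ 134404971
(6) 134404971|_8 = 8^(8 + 1) + 5·8^5 + 5·8^4 + 5·8^3 + 5·8^2 + 5·8 + 3 ↦ 9^(9 + 1) + 5·9^5 + 5·9^4 + 5·9^3 + 5·9^2 + 5·9 + 3|_9 = 3487116549 ⇒ 3487116548
(7) 3487116548|_9 = 9^(9 + 1) + 5·9^5 + 5·9^4 + 5·9^3 + 5·9^2 + 5·9 + 2 ↦ 10^(10 + 1) + 5·10^5 + 5·10^4 + 5·10^3 + 5·10^2 + 5·10 + 2|_10 = 100000555552 ⇒ 100000555551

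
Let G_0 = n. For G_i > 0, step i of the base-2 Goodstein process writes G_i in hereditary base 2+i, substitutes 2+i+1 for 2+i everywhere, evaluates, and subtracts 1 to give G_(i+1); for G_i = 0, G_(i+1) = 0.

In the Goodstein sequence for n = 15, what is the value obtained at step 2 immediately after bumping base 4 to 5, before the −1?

G_0 = 15. HB_2(15) = 2^(2 + 1) + 2^2 + 2 + 1. Bump = 112. G_1 = 111.
G_1 = 111. HB_3(111) = 3^(3 + 1) + 3^3 + 3. Bump = 1284. G_2 = 1283.

18753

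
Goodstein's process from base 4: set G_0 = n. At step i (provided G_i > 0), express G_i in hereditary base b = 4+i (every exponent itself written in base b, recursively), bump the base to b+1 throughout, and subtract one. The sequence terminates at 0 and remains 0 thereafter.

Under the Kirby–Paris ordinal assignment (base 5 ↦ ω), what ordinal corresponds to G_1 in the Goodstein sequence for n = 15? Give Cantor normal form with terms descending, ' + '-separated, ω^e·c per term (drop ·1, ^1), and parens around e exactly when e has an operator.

ω·3 + 2

G_0=15  [base 4] 3·4 + 3  →[4↦5]→  3·5 + 3 = 18  −1 ⇒ G_1=17
G_1=17  [base 5] 3·5 + 2  →[5↦6]→  3·6 + 2 = 20  −1 ⇒ G_2=19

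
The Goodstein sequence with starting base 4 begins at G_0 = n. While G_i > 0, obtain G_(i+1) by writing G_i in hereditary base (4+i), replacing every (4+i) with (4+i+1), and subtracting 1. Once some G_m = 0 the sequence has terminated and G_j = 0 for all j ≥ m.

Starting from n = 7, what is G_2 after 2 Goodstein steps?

7 —HB4→ 4 + 3 —bump→ 5 + 3 = 8 —(−1)→ 7
7 —HB5→ 5 + 2 —bump→ 6 + 2 = 8 —(−1)→ 7

7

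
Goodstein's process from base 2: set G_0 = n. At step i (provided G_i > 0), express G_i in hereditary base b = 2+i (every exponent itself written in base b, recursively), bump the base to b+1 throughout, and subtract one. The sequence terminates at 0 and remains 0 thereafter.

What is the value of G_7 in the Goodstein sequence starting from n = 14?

3487116548

(0) 14|_2 = 2^(2 + 1) + 2^2 + 2 ↦ 3^(3 + 1) + 3^3 + 3|_3 = 111 ⇒ 110
(1) 110|_3 = 3^(3 + 1) + 3^3 + 2 ↦ 4^(4 + 1) + 4^4 + 2|_4 = 1282 ⇒ 1281
(2) 1281|_4 = 4^(4 + 1) + 4^4 + 1 ↦ 5^(5 + 1) + 5^5 + 1|_5 = 18751 ⇒ 18750
(3) 18750|_5 = 5^(5 + 1) + 5^5 ↦ 6^(6 + 1) + 6^6|_6 = 326592 ⇒ 326591
(4) 326591|_6 = 6^(6 + 1) + 5·6^5 + 5·6^4 + 5·6^3 + 5·6^2 + 5·6 + 5 ↦ 7^(7 + 1) + 5·7^5 + 5·7^4 + 5·7^3 + 5·7^2 + 5·7 + 5|_7 = 5862841 ⇒ 5862840
(5) 5862840|_7 = 7^(7 + 1) + 5·7^5 + 5·7^4 + 5·7^3 + 5·7^2 + 5·7 + 4 ↦ 8^(8 + 1) + 5·8^5 + 5·8^4 + 5·8^3 + 5·8^2 + 5·8 + 4|_8 = 134404972 ⇒ 134404971
(6) 134404971|_8 = 8^(8 + 1) + 5·8^5 + 5·8^4 + 5·8^3 + 5·8^2 + 5·8 + 3 ↦ 9^(9 + 1) + 5·9^5 + 5·9^4 + 5·9^3 + 5·9^2 + 5·9 + 3|_9 = 3487116549 ⇒ 3487116548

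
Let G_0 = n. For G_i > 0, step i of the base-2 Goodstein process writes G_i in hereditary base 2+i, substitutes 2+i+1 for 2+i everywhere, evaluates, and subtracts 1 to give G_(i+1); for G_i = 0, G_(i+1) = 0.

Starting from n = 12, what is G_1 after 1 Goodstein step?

[0] 12 ≡ 2^(2 + 1) + 2^2 (base 2). Lift 3: 108. −1: 107.
[1] 107 ≡ 3^(3 + 1) + 2·3^2 + 2·3 + 2 (base 3). Lift 4: 1066. −1: 1065.

107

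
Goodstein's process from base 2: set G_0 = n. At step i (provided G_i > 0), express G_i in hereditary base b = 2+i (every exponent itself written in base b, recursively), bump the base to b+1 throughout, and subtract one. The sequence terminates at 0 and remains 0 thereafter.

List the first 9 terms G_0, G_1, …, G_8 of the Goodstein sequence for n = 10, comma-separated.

(0) 10|_2 = 2^(2 + 1) + 2 ↦ 3^(3 + 1) + 3|_3 = 84 ⇒ 83
(1) 83|_3 = 3^(3 + 1) + 2 ↦ 4^(4 + 1) + 2|_4 = 1026 ⇒ 1025
(2) 1025|_4 = 4^(4 + 1) + 1 ↦ 5^(5 + 1) + 1|_5 = 15626 ⇒ 15625
(3) 15625|_5 = 5^(5 + 1) ↦ 6^(6 + 1)|_6 = 279936 ⇒ 279935
(4) 279935|_6 = 5·6^6 + 5·6^5 + 5·6^4 + 5·6^3 + 5·6^2 + 5·6 + 5 ↦ 5·7^7 + 5·7^5 + 5·7^4 + 5·7^3 + 5·7^2 + 5·7 + 5|_7 = 4215755 ⇒ 4215754
(5) 4215754|_7 = 5·7^7 + 5·7^5 + 5·7^4 + 5·7^3 + 5·7^2 + 5·7 + 4 ↦ 5·8^8 + 5·8^5 + 5·8^4 + 5·8^3 + 5·8^2 + 5·8 + 4|_8 = 84073324 ⇒ 84073323
(6) 84073323|_8 = 5·8^8 + 5·8^5 + 5·8^4 + 5·8^3 + 5·8^2 + 5·8 + 3 ↦ 5·9^9 + 5·9^5 + 5·9^4 + 5·9^3 + 5·9^2 + 5·9 + 3|_9 = 1937434593 ⇒ 1937434592
(7) 1937434592|_9 = 5·9^9 + 5·9^5 + 5·9^4 + 5·9^3 + 5·9^2 + 5·9 + 2 ↦ 5·10^10 + 5·10^5 + 5·10^4 + 5·10^3 + 5·10^2 + 5·10 + 2|_10 = 50000555552 ⇒ 50000555551

10, 83, 1025, 15625, 279935, 4215754, 84073323, 1937434592, 50000555551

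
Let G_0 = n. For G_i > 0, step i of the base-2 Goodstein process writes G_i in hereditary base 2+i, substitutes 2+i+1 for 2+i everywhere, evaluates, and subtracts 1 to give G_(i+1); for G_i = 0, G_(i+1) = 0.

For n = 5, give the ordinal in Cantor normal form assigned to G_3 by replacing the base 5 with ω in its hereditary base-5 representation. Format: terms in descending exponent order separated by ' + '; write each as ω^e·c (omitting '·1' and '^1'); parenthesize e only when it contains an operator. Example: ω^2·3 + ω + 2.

5 —HB2→ 2^2 + 1 —bump→ 3^3 + 1 = 28 —(−1)→ 27
27 —HB3→ 3^3 —bump→ 4^4 = 256 —(−1)→ 255
255 —HB4→ 3·4^3 + 3·4^2 + 3·4 + 3 —bump→ 3·5^3 + 3·5^2 + 3·5 + 3 = 468 —(−1)→ 467
467 —HB5→ 3·5^3 + 3·5^2 + 3·5 + 2 —bump→ 3·6^3 + 3·6^2 + 3·6 + 2 = 776 —(−1)→ 775

ω^3·3 + ω^2·3 + ω·3 + 2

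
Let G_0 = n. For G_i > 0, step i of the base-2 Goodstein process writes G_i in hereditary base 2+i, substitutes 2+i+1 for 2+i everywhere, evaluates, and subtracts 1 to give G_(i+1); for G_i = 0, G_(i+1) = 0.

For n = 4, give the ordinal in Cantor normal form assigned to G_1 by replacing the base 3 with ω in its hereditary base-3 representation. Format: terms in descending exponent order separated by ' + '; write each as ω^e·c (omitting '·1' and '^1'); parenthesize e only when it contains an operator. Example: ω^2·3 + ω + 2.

ω^2·2 + ω·2 + 2

base 2: 4 = 2^2; at 3: 3^3 = 27; next = 26
base 3: 26 = 2·3^2 + 2·3 + 2; at 4: 2·4^2 + 2·4 + 2 = 42; next = 41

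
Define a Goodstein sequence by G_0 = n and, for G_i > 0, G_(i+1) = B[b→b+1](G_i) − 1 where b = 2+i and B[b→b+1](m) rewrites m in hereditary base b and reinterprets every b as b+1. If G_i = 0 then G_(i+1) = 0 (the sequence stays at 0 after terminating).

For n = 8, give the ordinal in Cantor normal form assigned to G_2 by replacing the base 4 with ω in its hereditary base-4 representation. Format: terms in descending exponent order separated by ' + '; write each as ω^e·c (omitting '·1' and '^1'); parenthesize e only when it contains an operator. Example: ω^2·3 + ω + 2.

ω^ω·2 + ω^2·2 + ω·2 + 1

(0) 8|_2 = 2^(2 + 1) ↦ 3^(3 + 1)|_3 = 81 ⇒ 80
(1) 80|_3 = 2·3^3 + 2·3^2 + 2·3 + 2 ↦ 2·4^4 + 2·4^2 + 2·4 + 2|_4 = 554 ⇒ 553
(2) 553|_4 = 2·4^4 + 2·4^2 + 2·4 + 1 ↦ 2·5^5 + 2·5^2 + 2·5 + 1|_5 = 6311 ⇒ 6310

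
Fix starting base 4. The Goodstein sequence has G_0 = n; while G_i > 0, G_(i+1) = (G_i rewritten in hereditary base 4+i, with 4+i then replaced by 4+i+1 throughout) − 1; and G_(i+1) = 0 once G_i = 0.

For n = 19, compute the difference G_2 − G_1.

19 —HB4→ 4^2 + 3 —bump→ 5^2 + 3 = 28 —(−1)→ 27
27 —HB5→ 5^2 + 2 —bump→ 6^2 + 2 = 38 —(−1)→ 37

10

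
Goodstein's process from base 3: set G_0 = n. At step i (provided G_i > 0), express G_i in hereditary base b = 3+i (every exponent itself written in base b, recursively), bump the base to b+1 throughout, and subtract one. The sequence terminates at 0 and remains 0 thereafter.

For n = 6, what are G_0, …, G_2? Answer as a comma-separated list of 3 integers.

(0) 6|_3 = 2·3 ↦ 2·4|_4 = 8 ⇒ 7
(1) 7|_4 = 4 + 3 ↦ 5 + 3|_5 = 8 ⇒ 7

6, 7, 7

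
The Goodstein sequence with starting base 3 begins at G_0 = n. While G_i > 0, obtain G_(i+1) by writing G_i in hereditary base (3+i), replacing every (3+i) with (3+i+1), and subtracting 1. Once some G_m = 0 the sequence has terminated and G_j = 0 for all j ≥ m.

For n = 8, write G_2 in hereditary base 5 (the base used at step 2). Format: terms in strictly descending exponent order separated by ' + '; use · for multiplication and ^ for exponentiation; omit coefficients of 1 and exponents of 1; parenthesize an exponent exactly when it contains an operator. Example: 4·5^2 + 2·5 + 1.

base 3: 8 = 2·3 + 2; at 4: 2·4 + 2 = 10; next = 9
base 4: 9 = 2·4 + 1; at 5: 2·5 + 1 = 11; next = 10
base 5: 10 = 2·5; at 6: 2·6 = 12; next = 11

2·5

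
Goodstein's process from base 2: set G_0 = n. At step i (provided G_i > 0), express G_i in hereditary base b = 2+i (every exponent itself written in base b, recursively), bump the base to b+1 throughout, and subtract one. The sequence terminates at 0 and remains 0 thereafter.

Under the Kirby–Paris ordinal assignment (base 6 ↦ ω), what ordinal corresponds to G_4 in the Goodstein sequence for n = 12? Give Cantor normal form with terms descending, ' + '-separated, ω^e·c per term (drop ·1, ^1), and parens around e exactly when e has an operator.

G_0=12  [base 2] 2^(2 + 1) + 2^2  →[2↦3]→  3^(3 + 1) + 3^3 = 108  −1 ⇒ G_1=107
G_1=107  [base 3] 3^(3 + 1) + 2·3^2 + 2·3 + 2  →[3↦4]→  4^(4 + 1) + 2·4^2 + 2·4 + 2 = 1066  −1 ⇒ G_2=1065
G_2=1065  [base 4] 4^(4 + 1) + 2·4^2 + 2·4 + 1  →[4↦5]→  5^(5 + 1) + 2·5^2 + 2·5 + 1 = 15686  −1 ⇒ G_3=15685
G_3=15685  [base 5] 5^(5 + 1) + 2·5^2 + 2·5  →[5↦6]→  6^(6 + 1) + 2·6^2 + 2·6 = 280020  −1 ⇒ G_4=280019
G_4=280019  [base 6] 6^(6 + 1) + 2·6^2 + 6 + 5  →[6↦7]→  7^(7 + 1) + 2·7^2 + 7 + 5 = 5764911  −1 ⇒ G_5=5764910

ω^(ω + 1) + ω^2·2 + ω + 5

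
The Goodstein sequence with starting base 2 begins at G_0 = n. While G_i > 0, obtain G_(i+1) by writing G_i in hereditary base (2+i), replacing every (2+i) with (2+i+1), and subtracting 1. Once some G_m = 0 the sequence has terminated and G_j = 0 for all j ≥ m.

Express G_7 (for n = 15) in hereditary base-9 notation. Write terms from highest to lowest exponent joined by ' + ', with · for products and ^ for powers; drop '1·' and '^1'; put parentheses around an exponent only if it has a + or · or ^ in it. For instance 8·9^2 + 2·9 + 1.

G_0=15  [base 2] 2^(2 + 1) + 2^2 + 2 + 1  →[2↦3]→  3^(3 + 1) + 3^3 + 3 + 1 = 112  −1 ⇒ G_1=111
G_1=111  [base 3] 3^(3 + 1) + 3^3 + 3  →[3↦4]→  4^(4 + 1) + 4^4 + 4 = 1284  −1 ⇒ G_2=1283
G_2=1283  [base 4] 4^(4 + 1) + 4^4 + 3  →[4↦5]→  5^(5 + 1) + 5^5 + 3 = 18753  −1 ⇒ G_3=18752
G_3=18752  [base 5] 5^(5 + 1) + 5^5 + 2  →[5↦6]→  6^(6 + 1) + 6^6 + 2 = 326594  −1 ⇒ G_4=326593
G_4=326593  [base 6] 6^(6 + 1) + 6^6 + 1  →[6↦7]→  7^(7 + 1) + 7^7 + 1 = 6588345  −1 ⇒ G_5=6588344
G_5=6588344  [base 7] 7^(7 + 1) + 7^7  →[7↦8]→  8^(8 + 1) + 8^8 = 150994944  −1 ⇒ G_6=150994943
G_6=150994943  [base 8] 8^(8 + 1) + 7·8^7 + 7·8^6 + 7·8^5 + 7·8^4 + 7·8^3 + 7·8^2 + 7·8 + 7  →[8↦9]→  9^(9 + 1) + 7·9^7 + 7·9^6 + 7·9^5 + 7·9^4 + 7·9^3 + 7·9^2 + 7·9 + 7 = 3524450281  −1 ⇒ G_7=3524450280

9^(9 + 1) + 7·9^7 + 7·9^6 + 7·9^5 + 7·9^4 + 7·9^3 + 7·9^2 + 7·9 + 6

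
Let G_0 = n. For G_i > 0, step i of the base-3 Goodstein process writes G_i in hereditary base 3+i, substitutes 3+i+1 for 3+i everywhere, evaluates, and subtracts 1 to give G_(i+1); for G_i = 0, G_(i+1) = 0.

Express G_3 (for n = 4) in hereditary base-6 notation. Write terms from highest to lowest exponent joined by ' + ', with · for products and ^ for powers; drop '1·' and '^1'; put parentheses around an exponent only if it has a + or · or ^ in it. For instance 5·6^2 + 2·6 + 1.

3

4 —HB3→ 3 + 1 —bump→ 4 + 1 = 5 —(−1)→ 4
4 —HB4→ 4 —bump→ 5 = 5 —(−1)→ 4
4 —HB5→ 4 —bump→ 4 = 4 —(−1)→ 3
3 —HB6→ 3 —bump→ 3 = 3 —(−1)→ 2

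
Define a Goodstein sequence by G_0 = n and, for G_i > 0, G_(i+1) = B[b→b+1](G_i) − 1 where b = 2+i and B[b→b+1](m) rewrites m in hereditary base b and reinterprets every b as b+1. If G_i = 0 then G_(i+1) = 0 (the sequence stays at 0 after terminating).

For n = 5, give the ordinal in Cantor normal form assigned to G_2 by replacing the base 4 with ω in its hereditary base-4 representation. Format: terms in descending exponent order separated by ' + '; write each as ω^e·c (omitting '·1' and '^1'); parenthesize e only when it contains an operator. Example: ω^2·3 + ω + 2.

ω^3·3 + ω^2·3 + ω·3 + 3

i=0: 5 = 2^2 + 1 (b=2); 2→3: 3^3 + 1 = 28; 28−1 = 27
i=1: 27 = 3^3 (b=3); 3→4: 4^4 = 256; 256−1 = 255
i=2: 255 = 3·4^3 + 3·4^2 + 3·4 + 3 (b=4); 4→5: 3·5^3 + 3·5^2 + 3·5 + 3 = 468; 468−1 = 467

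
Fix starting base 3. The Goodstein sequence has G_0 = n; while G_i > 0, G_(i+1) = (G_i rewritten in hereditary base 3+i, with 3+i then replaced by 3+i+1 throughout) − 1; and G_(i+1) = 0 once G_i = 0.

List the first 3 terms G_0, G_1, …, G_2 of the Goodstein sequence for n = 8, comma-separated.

8, 9, 10

base 3: 8 = 2·3 + 2; at 4: 2·4 + 2 = 10; next = 9
base 4: 9 = 2·4 + 1; at 5: 2·5 + 1 = 11; next = 10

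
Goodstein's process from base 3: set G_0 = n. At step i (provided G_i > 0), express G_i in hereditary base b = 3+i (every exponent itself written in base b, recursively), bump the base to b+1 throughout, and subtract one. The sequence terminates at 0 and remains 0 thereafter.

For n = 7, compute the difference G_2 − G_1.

7 —HB3→ 2·3 + 1 —bump→ 2·4 + 1 = 9 —(−1)→ 8
8 —HB4→ 2·4 —bump→ 2·5 = 10 —(−1)→ 9

1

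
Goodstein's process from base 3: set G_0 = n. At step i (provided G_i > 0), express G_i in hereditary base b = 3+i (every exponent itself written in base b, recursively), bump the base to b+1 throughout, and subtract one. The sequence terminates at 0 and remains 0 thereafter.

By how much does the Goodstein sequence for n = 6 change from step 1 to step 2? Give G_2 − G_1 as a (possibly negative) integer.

0

6 —HB3→ 2·3 —bump→ 2·4 = 8 —(−1)→ 7
7 —HB4→ 4 + 3 —bump→ 5 + 3 = 8 —(−1)→ 7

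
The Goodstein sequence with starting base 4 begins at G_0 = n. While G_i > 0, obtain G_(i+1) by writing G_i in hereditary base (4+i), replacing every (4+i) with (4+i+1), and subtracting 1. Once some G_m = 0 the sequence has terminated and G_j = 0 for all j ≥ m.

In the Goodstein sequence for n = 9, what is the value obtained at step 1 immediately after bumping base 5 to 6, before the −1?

step 0: 9 = 2·4 + 1; sub 5 for 4: 2·5 + 1; = 11; G_1 = 11−1 = 10
step 1: 10 = 2·5; sub 6 for 5: 2·6; = 12; G_2 = 12−1 = 11

12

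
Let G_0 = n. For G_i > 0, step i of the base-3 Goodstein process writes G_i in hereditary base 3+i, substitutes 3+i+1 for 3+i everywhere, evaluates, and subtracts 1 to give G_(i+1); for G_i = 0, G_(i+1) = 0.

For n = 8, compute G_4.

11

G_0=8  [base 3] 2·3 + 2  →[3↦4]→  2·4 + 2 = 10  −1 ⇒ G_1=9
G_1=9  [base 4] 2·4 + 1  →[4↦5]→  2·5 + 1 = 11  −1 ⇒ G_2=10
G_2=10  [base 5] 2·5  →[5↦6]→  2·6 = 12  −1 ⇒ G_3=11
G_3=11  [base 6] 6 + 5  →[6↦7]→  7 + 5 = 12  −1 ⇒ G_4=11
G_4=11  [base 7] 7 + 4  →[7↦8]→  8 + 4 = 12  −1 ⇒ G_5=11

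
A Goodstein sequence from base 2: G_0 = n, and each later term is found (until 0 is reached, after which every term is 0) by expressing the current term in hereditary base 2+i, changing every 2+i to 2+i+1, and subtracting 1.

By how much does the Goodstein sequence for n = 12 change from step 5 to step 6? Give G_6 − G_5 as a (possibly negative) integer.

base 2: 12 = 2^(2 + 1) + 2^2; at 3: 3^(3 + 1) + 3^3 = 108; next = 107
base 3: 107 = 3^(3 + 1) + 2·3^2 + 2·3 + 2; at 4: 4^(4 + 1) + 2·4^2 + 2·4 + 2 = 1066; next = 1065
base 4: 1065 = 4^(4 + 1) + 2·4^2 + 2·4 + 1; at 5: 5^(5 + 1) + 2·5^2 + 2·5 + 1 = 15686; next = 15685
base 5: 15685 = 5^(5 + 1) + 2·5^2 + 2·5; at 6: 6^(6 + 1) + 2·6^2 + 2·6 = 280020; next = 280019
base 6: 280019 = 6^(6 + 1) + 2·6^2 + 6 + 5; at 7: 7^(7 + 1) + 2·7^2 + 7 + 5 = 5764911; next = 5764910
base 7: 5764910 = 7^(7 + 1) + 2·7^2 + 7 + 4; at 8: 8^(8 + 1) + 2·8^2 + 8 + 4 = 134217868; next = 134217867

128452957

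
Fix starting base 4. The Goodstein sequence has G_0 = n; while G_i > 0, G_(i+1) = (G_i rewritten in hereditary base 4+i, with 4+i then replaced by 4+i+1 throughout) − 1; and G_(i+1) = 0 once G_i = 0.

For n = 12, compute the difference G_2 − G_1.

1

(0) 12|_4 = 3·4 ↦ 3·5|_5 = 15 ⇒ 14
(1) 14|_5 = 2·5 + 4 ↦ 2·6 + 4|_6 = 16 ⇒ 15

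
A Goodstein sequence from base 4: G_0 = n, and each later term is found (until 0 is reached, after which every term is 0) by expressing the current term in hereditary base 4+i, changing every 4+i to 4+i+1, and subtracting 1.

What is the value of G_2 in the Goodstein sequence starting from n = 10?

12

(0) 10|_4 = 2·4 + 2 ↦ 2·5 + 2|_5 = 12 ⇒ 11
(1) 11|_5 = 2·5 + 1 ↦ 2·6 + 1|_6 = 13 ⇒ 12
(2) 12|_6 = 2·6 ↦ 2·7|_7 = 14 ⇒ 13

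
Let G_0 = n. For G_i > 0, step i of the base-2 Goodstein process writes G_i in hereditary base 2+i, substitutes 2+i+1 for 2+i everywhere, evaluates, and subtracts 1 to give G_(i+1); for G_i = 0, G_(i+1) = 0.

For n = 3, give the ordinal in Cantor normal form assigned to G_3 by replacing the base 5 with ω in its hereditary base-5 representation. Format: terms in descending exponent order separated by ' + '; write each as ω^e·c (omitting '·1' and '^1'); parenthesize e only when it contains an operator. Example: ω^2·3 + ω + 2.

i=0: 3 = 2 + 1 (b=2); 2→3: 3 + 1 = 4; 4−1 = 3
i=1: 3 = 3 (b=3); 3→4: 4 = 4; 4−1 = 3
i=2: 3 = 3 (b=4); 4→5: 3 = 3; 3−1 = 2
i=3: 2 = 2 (b=5); 5→6: 2 = 2; 2−1 = 1

2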